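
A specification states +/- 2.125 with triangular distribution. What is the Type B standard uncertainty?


u_B = half_width / sqrt(6)
u_B = 2.125 / 2.4494897
u_B = 0.8675

0.8675


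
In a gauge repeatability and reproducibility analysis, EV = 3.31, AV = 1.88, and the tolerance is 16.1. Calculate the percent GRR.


GRR = sqrt(EV^2 + AV^2) = sqrt(3.31^2 + 1.88^2) = 3.8066389
%GRR = GRR / tol * 100 = 3.8066389 / 16.1 * 100
%GRR = 23.6437

23.6437


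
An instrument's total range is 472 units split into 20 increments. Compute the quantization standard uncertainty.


resolution = range / divisions
resolution = 472 / 20 = 23.6
u_res = resolution / (2*sqrt(3))
u_res = 23.6 / 3.4641016
u_res = 6.8127

6.8127


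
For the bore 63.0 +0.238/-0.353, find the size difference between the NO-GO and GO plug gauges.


GO = nominal - lower_tol (smallest hole = maximum material condition)
GO = 63.0 - 0.353 = 62.647
NO-GO = nominal + upper_tol (largest hole = least material condition)
NO-GO = 63.0 + 0.238 = 63.238
spread = NO-GO - GO = 63.238 - 62.647 = 0.5910

0.5910


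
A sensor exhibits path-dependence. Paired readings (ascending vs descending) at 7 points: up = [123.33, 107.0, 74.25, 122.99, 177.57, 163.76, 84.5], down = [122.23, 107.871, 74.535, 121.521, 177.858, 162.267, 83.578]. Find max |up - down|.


|123.33 - 122.23| = 1.1000
|107.0 - 107.871| = 0.8710
|74.25 - 74.535| = 0.2850
|122.99 - 121.521| = 1.4690
|177.57 - 177.858| = 0.2880
|163.76 - 162.267| = 1.4930
|84.5 - 83.578| = 0.9220
hysteresis = max(diffs) = 1.4930

1.4930


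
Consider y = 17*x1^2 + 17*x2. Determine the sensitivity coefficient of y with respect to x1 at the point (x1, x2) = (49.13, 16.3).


y = 17*x1^2 + 17*x2
dy/dx1 = 2*17*x1
Evaluate at x1 = 49.13: c1 = 34 * 49.13
c1 = 1670.4200

1670.4200


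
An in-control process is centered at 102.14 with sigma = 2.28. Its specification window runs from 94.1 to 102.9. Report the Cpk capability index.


Cpu = (USL - mean) / (3*sigma) = (102.9 - 102.14) / (3*2.28) = 0.1111
Cpl = (mean - LSL) / (3*sigma) = (102.14 - 94.1) / (3*2.28) = 1.1754
Cpk = min(Cpu, Cpl) = 0.1111

0.1111


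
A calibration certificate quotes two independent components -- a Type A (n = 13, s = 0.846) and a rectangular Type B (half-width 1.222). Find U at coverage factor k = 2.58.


u_A = s / sqrt(n) = 0.846 / sqrt(13) = 0.23463818
u_B = half_width / sqrt(3) = 1.222 / sqrt(3) = 0.70552203
uc = sqrt(u_A^2 + u_B^2) = sqrt(0.23463818^2 + 0.70552203^2) = 0.74351625
U = k * uc = 2.58 * 0.74351625
U = 1.9183

1.9183


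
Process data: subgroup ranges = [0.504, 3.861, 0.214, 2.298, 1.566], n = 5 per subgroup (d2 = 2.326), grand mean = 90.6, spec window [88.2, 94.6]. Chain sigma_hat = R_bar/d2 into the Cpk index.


R_bar = (0.504 + 3.861 + 0.214 + 2.298 + 1.566) / 5 = 1.6886
sigma = R_bar / d2 = 1.6886 / 2.326 = 0.72596733
Cp = (USL - LSL)/(6*sigma) = (94.6 - 88.2)/(6*0.72596733) = 1.4693
Cpu = (94.6 - 90.6)/(3*0.72596733) = 1.8366
Cpl = (90.6 - 88.2)/(3*0.72596733) = 1.1020
Cpk = min(Cpu, Cpl) = 1.1020

1.1020


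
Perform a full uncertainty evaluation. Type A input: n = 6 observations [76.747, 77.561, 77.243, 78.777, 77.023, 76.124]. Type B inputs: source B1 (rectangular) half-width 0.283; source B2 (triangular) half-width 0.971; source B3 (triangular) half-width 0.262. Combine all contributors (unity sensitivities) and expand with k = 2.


mean = (76.747 + 77.561 + 77.243 + 78.777 + 77.023 + 76.124) / 6 = 77.24583333
s = sqrt(sum((x - mean)^2)/(n-1)) = 0.89451762
u_A = s / sqrt(n) = 0.89451762 / sqrt(6) = 0.36518529
u_B1 = 0.283 / sqrt(3) = 0.16339013
u_B2 = 0.971 / sqrt(6) = 0.39640909
u_B3 = 0.262 / sqrt(6) = 0.10696105
uc = sqrt(0.36518529^2 + 0.16339013^2 + 0.39640909^2 + 0.10696105^2) = 0.5732691
U = k * uc = 2 * 0.5732691
U = 1.1465

1.1465


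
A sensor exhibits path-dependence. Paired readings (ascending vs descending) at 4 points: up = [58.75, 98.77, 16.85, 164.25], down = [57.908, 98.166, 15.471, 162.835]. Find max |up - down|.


|58.75 - 57.908| = 0.8420
|98.77 - 98.166| = 0.6040
|16.85 - 15.471| = 1.3790
|164.25 - 162.835| = 1.4150
hysteresis = max(diffs) = 1.4150

1.4150


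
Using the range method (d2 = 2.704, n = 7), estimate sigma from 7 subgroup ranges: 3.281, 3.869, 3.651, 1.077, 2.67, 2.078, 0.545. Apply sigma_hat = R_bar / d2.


R_bar = (3.281 + 3.869 + 3.651 + 1.077 + 2.67 + 2.078 + 0.545) / 7
R_bar = 17.171 / 7 = 2.453
sigma_hat = R_bar / d2 = 2.453 / 2.704 = 0.9072

0.9072


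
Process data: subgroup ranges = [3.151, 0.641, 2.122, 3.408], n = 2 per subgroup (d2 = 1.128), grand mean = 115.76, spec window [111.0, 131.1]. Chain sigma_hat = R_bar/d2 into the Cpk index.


R_bar = (3.151 + 0.641 + 2.122 + 3.408) / 4 = 2.3305
sigma = R_bar / d2 = 2.3305 / 1.128 = 2.0660461
Cp = (USL - LSL)/(6*sigma) = (131.1 - 111.0)/(6*2.0660461) = 1.6215
Cpu = (131.1 - 115.76)/(3*2.0660461) = 2.4749
Cpl = (115.76 - 111.0)/(3*2.0660461) = 0.7680
Cpk = min(Cpu, Cpl) = 0.7680

0.7680


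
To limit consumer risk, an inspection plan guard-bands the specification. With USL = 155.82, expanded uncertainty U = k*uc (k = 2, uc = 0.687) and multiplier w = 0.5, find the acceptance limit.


U = k * uc = 2 * 0.687 = 1.374
guard band g = w * U = 0.5 * 1.374 = 0.687
AL = USL - g = 155.82 - 0.687
AL = 155.1330

155.1330


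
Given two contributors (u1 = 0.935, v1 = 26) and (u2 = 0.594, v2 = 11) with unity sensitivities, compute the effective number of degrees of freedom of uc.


uc = sqrt(u1^2 + u2^2) = sqrt(0.935^2 + 0.594^2) = 1.1077279
v_eff = uc^4 / (u1^4/v1 + u2^4/v2)
= 1.1077279^4 / (0.935^4/26 + 0.594^4/11)
= 1.5056789 / 0.040712543
v_eff = 36.9832

36.9832


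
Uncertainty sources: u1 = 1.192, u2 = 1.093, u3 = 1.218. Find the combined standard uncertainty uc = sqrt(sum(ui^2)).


uc = sqrt(1.192^2 + 1.093^2 + 1.218^2)
uc = sqrt(4.099037)
uc = 2.0246

2.0246


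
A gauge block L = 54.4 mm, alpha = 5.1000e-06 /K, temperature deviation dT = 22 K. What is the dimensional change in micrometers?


dL = L * alpha * dT
= 54.4 * 5.1000e-06 * 22
= 0.0061037 mm
dL_um = 0.0061037 * 1000 = 6.1037 um

6.1037


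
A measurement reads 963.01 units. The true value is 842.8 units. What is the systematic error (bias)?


Systematic error = measured - true
= 963.01 - 842.8
= 120.2100

120.2100


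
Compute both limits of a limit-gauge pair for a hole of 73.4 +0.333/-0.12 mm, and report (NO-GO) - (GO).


GO = nominal - lower_tol (smallest hole = maximum material condition)
GO = 73.4 - 0.12 = 73.28
NO-GO = nominal + upper_tol (largest hole = least material condition)
NO-GO = 73.4 + 0.333 = 73.733
spread = NO-GO - GO = 73.733 - 73.28 = 0.4530

0.4530


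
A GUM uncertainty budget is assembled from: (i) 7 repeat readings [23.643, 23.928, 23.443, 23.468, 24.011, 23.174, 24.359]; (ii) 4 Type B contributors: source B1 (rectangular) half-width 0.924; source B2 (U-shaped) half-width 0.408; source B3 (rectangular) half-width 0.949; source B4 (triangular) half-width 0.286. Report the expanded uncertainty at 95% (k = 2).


mean = (23.643 + 23.928 + 23.443 + 23.468 + 24.011 + 23.174 + 24.359) / 7 = 23.718
s = sqrt(sum((x - mean)^2)/(n-1)) = 0.40425157
u_A = s / sqrt(n) = 0.40425157 / sqrt(7) = 0.15279273
u_B1 = 0.924 / sqrt(3) = 0.53347165
u_B2 = 0.408 / sqrt(2) = 0.28849957
u_B3 = 0.949 / sqrt(3) = 0.54790541
u_B4 = 0.286 / sqrt(6) = 0.11675901
uc = sqrt(0.15279273^2 + 0.53347165^2 + 0.28849957^2 + 0.54790541^2 + 0.11675901^2) = 0.83964435
U = k * uc = 2 * 0.83964435
U = 1.6793

1.6793


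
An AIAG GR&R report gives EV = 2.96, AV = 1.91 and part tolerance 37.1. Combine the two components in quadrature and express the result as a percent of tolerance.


GRR = sqrt(EV^2 + AV^2) = sqrt(2.96^2 + 1.91^2) = 3.5227404
%GRR = GRR / tol * 100 = 3.5227404 / 37.1 * 100
%GRR = 9.4953

9.4953


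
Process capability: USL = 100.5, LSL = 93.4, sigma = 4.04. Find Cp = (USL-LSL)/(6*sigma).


Cp = (USL - LSL) / (6 * sigma)
= (100.5 - 93.4) / (6 * 4.04)
= 7.1000 / 24.2400
= 0.2929

0.2929


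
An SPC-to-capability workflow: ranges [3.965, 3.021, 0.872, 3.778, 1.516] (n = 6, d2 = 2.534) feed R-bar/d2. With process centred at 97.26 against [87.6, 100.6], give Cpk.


R_bar = (3.965 + 3.021 + 0.872 + 3.778 + 1.516) / 5 = 2.6304
sigma = R_bar / d2 = 2.6304 / 2.534 = 1.0380426
Cp = (USL - LSL)/(6*sigma) = (100.6 - 87.6)/(6*1.0380426) = 2.0873
Cpu = (100.6 - 97.26)/(3*1.0380426) = 1.0725
Cpl = (97.26 - 87.6)/(3*1.0380426) = 3.1020
Cpk = min(Cpu, Cpl) = 1.0725

1.0725


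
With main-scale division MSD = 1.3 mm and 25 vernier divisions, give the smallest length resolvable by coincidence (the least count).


LC = MSD / n_div
= 1.3 / 25
= 0.0520

0.0520


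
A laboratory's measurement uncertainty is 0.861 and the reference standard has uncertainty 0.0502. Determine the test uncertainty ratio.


TUR = u_lab / u_ref
= 0.861 / 0.0502
= 17.1514

17.1514


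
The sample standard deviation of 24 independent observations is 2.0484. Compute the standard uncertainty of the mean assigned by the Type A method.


u_A = s / sqrt(n)
u_A = 2.0484 / sqrt(24)
u_A = 2.0484 / 4.8989795
u_A = 0.4181

0.4181


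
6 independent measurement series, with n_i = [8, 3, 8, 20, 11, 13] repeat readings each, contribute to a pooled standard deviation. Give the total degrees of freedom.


nu = sum_i (n_i - 1)
nu = ((8 - 1) + (3 - 1) + (8 - 1) + (20 - 1) + (11 - 1) + (13 - 1))
nu = 7 + 2 + 7 + 19 + 10 + 12
nu = 57

57


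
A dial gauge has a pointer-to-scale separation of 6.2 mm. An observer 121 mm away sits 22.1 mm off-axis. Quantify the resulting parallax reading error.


error = h * offset / d
= 6.2 * 22.1 / 121
= 1.1324

1.1324


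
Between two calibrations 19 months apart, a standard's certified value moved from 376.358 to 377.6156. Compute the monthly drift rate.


rate = (v2 - v1) / months
= (377.6156 - 376.358) / 19
= 1.2576 / 19
= 0.0662

0.0662


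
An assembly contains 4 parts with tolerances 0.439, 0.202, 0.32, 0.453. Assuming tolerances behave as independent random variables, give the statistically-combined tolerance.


RSS = sqrt(0.439^2 + 0.202^2 + 0.32^2 + 0.453^2)
= sqrt(0.541134)
= 0.7356

0.7356


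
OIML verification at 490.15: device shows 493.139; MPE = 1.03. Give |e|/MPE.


e = indication - reference = 493.139 - 490.15 = 2.9890
|e| = 2.9890
ratio = |e| / MPE = 2.9890 / 1.03
ratio = 2.9019

2.9019


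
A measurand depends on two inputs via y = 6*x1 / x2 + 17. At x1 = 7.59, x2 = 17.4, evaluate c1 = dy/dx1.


y = 6*x1 / x2 + 17
dy/dx1 = 6/x2
Evaluate at x2 = 17.4: c1 = 6 / 17.4
c1 = 0.3448

0.3448


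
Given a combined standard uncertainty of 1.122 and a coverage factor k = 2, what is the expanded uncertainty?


U = k * uc
U = 2 * 1.122
U = 2.2440

2.2440


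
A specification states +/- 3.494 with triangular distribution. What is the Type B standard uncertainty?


u_B = half_width / sqrt(6)
u_B = 3.494 / 2.4494897
u_B = 1.4264

1.4264


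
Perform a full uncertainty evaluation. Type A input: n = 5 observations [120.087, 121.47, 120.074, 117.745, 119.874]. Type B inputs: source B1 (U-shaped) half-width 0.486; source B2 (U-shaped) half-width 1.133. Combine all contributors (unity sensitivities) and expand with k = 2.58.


mean = (120.087 + 121.47 + 120.074 + 117.745 + 119.874) / 5 = 119.85
s = sqrt(sum((x - mean)^2)/(n-1)) = 1.338128
u_A = s / sqrt(n) = 1.338128 / sqrt(5) = 0.59842903
u_B1 = 0.486 / sqrt(2) = 0.3436539
u_B2 = 1.133 / sqrt(2) = 0.80115198
uc = sqrt(0.59842903^2 + 0.3436539^2 + 0.80115198^2) = 1.0573835
U = k * uc = 2.58 * 1.0573835
U = 2.7280

2.7280


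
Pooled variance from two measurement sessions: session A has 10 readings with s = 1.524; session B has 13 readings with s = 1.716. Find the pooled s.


s_p = sqrt(((n1-1)*s1^2 + (n2-1)*s2^2) / (n1+n2-2))
numerator = (10-1)*1.524^2 + (13-1)*1.716^2 = 20.903184 + 35.335872 = 56.239056
denominator = 10 + 13 - 2 = 21
s_p^2 = 56.239056 / 21 = 2.6780503
s_p = sqrt(2.6780503) = 1.6365

1.6365


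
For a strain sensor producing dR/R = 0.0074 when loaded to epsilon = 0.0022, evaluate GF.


GF = (dR/R) / epsilon
= 0.0074 / 0.0022
= 3.3636

3.3636


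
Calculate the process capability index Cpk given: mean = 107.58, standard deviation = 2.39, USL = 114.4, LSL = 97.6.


Cpu = (USL - mean) / (3*sigma) = (114.4 - 107.58) / (3*2.39) = 0.9512
Cpl = (mean - LSL) / (3*sigma) = (107.58 - 97.6) / (3*2.39) = 1.3919
Cpk = min(Cpu, Cpl) = 0.9512

0.9512


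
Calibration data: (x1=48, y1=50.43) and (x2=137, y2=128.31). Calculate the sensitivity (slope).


slope = (y2 - y1) / (x2 - x1)
= (128.31 - 50.43) / (137 - 48)
= 77.8800 / 89
= 0.8751

0.8751


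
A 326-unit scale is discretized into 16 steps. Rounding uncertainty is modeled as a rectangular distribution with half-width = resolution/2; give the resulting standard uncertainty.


resolution = range / divisions
resolution = 326 / 16 = 20.375
u_res = resolution / (2*sqrt(3))
u_res = 20.375 / 3.4641016
u_res = 5.8818

5.8818


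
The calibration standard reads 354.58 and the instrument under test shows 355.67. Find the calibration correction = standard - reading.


Correction = standard - reading
= 354.58 - 355.67
= -1.0900

-1.0900


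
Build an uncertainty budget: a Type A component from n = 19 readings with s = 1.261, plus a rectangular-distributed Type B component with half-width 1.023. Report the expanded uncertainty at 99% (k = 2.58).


u_A = s / sqrt(n) = 1.261 / sqrt(19) = 0.28929324
u_B = half_width / sqrt(3) = 1.023 / sqrt(3) = 0.59062933
uc = sqrt(u_A^2 + u_B^2) = sqrt(0.28929324^2 + 0.59062933^2) = 0.65767285
U = k * uc = 2.58 * 0.65767285
U = 1.6968

1.6968


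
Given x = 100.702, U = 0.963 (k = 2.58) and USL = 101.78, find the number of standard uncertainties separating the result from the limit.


u = U / k = 0.963 / 2.58 = 0.37325581
margin = |USL - x| = |101.78 - 100.702| = 1.078
z = margin / u = 1.078 / 0.37325581
z = 2.8881

2.8881


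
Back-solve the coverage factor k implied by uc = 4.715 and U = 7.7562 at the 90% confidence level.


k = U / uc
k = 7.7562 / 4.715
k = 1.645

1.645


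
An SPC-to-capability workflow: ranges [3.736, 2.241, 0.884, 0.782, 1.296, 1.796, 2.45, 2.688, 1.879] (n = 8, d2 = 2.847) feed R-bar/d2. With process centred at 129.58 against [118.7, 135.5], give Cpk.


R_bar = (3.736 + 2.241 + 0.884 + 0.782 + 1.296 + 1.796 + 2.45 + 2.688 + 1.879) / 9 = 1.9724444
sigma = R_bar / d2 = 1.9724444 / 2.847 = 0.69281503
Cp = (USL - LSL)/(6*sigma) = (135.5 - 118.7)/(6*0.69281503) = 4.0415
Cpu = (135.5 - 129.58)/(3*0.69281503) = 2.8483
Cpl = (129.58 - 118.7)/(3*0.69281503) = 5.2347
Cpk = min(Cpu, Cpl) = 2.8483

2.8483


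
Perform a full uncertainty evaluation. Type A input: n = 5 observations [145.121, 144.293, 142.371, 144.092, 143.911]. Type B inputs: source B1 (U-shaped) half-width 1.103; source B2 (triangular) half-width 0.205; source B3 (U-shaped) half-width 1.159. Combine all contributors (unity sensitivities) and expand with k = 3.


mean = (145.121 + 144.293 + 142.371 + 144.092 + 143.911) / 5 = 143.9576
s = sqrt(sum((x - mean)^2)/(n-1)) = 1.0004408
u_A = s / sqrt(n) = 1.0004408 / sqrt(5) = 0.44741073
u_B1 = 1.103 / sqrt(2) = 0.77993878
u_B2 = 0.205 / sqrt(6) = 0.0836909
u_B3 = 1.159 / sqrt(2) = 0.81953676
uc = sqrt(0.44741073^2 + 0.77993878^2 + 0.0836909^2 + 0.81953676^2) = 1.2194776
U = k * uc = 3 * 1.2194776
U = 3.6584

3.6584


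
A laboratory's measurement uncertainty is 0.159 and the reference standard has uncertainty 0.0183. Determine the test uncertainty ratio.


TUR = u_lab / u_ref
= 0.159 / 0.0183
= 8.6885

8.6885


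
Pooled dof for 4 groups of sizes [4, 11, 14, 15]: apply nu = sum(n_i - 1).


nu = sum_i (n_i - 1)
nu = ((4 - 1) + (11 - 1) + (14 - 1) + (15 - 1))
nu = 3 + 10 + 13 + 14
nu = 40

40


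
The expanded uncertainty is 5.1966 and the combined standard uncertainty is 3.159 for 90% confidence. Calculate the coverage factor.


k = U / uc
k = 5.1966 / 3.159
k = 1.645

1.645


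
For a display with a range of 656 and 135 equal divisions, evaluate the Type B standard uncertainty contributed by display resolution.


resolution = range / divisions
resolution = 656 / 135 = 4.8592593
u_res = resolution / (2*sqrt(3))
u_res = 4.8592593 / 3.4641016
u_res = 1.4027

1.4027


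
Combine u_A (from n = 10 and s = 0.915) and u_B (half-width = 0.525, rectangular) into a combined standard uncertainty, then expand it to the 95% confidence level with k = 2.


u_A = s / sqrt(n) = 0.915 / sqrt(10) = 0.28934841
u_B = half_width / sqrt(3) = 0.525 / sqrt(3) = 0.30310889
uc = sqrt(u_A^2 + u_B^2) = sqrt(0.28934841^2 + 0.30310889^2) = 0.41904356
U = k * uc = 2 * 0.41904356
U = 0.8381

0.8381


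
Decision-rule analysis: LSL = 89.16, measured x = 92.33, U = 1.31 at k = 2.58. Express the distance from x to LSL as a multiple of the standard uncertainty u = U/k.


u = U / k = 1.31 / 2.58 = 0.50775194
margin = |LSL - x| = |89.16 - 92.33| = 3.17
z = margin / u = 3.17 / 0.50775194
z = 6.2432

6.2432


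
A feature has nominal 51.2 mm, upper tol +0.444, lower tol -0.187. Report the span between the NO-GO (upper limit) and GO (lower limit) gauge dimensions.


GO = nominal - lower_tol (smallest hole = maximum material condition)
GO = 51.2 - 0.187 = 51.013
NO-GO = nominal + upper_tol (largest hole = least material condition)
NO-GO = 51.2 + 0.444 = 51.644
spread = NO-GO - GO = 51.644 - 51.013 = 0.6310

0.6310


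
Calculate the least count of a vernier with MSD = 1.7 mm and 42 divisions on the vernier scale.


LC = MSD / n_div
= 1.7 / 42
= 0.0405

0.0405


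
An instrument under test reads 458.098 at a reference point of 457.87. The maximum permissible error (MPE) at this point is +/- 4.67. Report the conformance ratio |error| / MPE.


e = indication - reference = 458.098 - 457.87 = 0.2280
|e| = 0.2280
ratio = |e| / MPE = 0.2280 / 4.67
ratio = 0.0488

0.0488


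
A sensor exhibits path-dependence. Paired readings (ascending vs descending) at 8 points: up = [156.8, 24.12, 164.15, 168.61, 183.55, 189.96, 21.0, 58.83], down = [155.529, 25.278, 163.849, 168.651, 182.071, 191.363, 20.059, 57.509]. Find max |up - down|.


|156.8 - 155.529| = 1.2710
|24.12 - 25.278| = 1.1580
|164.15 - 163.849| = 0.3010
|168.61 - 168.651| = 0.0410
|183.55 - 182.071| = 1.4790
|189.96 - 191.363| = 1.4030
|21.0 - 20.059| = 0.9410
|58.83 - 57.509| = 1.3210
hysteresis = max(diffs) = 1.4790

1.4790


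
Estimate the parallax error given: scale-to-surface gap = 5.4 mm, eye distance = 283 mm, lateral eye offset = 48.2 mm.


error = h * offset / d
= 5.4 * 48.2 / 283
= 0.9197

0.9197


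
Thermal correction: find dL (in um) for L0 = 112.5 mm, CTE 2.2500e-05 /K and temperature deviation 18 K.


dL = L * alpha * dT
= 112.5 * 2.2500e-05 * 18
= 0.0455625 mm
dL_um = 0.0455625 * 1000 = 45.5625 um

45.5625


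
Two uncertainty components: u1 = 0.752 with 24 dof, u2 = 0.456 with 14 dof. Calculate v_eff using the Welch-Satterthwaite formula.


uc = sqrt(u1^2 + u2^2) = sqrt(0.752^2 + 0.456^2) = 0.87945438
v_eff = uc^4 / (u1^4/v1 + u2^4/v2)
= 0.87945438^4 / (0.752^4/24 + 0.456^4/14)
= 0.59820944 / 0.016413167
v_eff = 36.4469

36.4469


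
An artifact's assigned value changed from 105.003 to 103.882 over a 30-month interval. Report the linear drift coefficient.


rate = (v2 - v1) / months
= (103.882 - 105.003) / 30
= -1.1210 / 30
= -0.0374

-0.0374


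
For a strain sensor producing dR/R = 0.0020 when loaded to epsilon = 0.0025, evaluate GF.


GF = (dR/R) / epsilon
= 0.0020 / 0.0025
= 0.8000

0.8000


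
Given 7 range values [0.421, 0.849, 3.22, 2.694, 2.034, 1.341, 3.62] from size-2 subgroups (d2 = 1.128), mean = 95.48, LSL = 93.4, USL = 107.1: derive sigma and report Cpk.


R_bar = (0.421 + 0.849 + 3.22 + 2.694 + 2.034 + 1.341 + 3.62) / 7 = 2.0255714
sigma = R_bar / d2 = 2.0255714 / 1.128 = 1.7957193
Cp = (USL - LSL)/(6*sigma) = (107.1 - 93.4)/(6*1.7957193) = 1.2715
Cpu = (107.1 - 95.48)/(3*1.7957193) = 2.1570
Cpl = (95.48 - 93.4)/(3*1.7957193) = 0.3861
Cpk = min(Cpu, Cpl) = 0.3861

0.3861


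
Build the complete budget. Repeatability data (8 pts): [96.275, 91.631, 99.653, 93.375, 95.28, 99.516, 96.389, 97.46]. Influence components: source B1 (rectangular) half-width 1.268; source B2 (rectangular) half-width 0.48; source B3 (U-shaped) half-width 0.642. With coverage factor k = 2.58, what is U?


mean = (96.275 + 91.631 + 99.653 + 93.375 + 95.28 + 99.516 + 96.389 + 97.46) / 8 = 96.197375
s = sqrt(sum((x - mean)^2)/(n-1)) = 2.7839012
u_A = s / sqrt(n) = 2.7839012 / sqrt(8) = 0.98425771
u_B1 = 1.268 / sqrt(3) = 0.73208014
u_B2 = 0.48 / sqrt(3) = 0.27712813
u_B3 = 0.642 / sqrt(2) = 0.45396255
uc = sqrt(0.98425771^2 + 0.73208014^2 + 0.27712813^2 + 0.45396255^2) = 1.3370066
U = k * uc = 2.58 * 1.3370066
U = 3.4495

3.4495


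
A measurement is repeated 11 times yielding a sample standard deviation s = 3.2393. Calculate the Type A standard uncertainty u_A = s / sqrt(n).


u_A = s / sqrt(n)
u_A = 3.2393 / sqrt(11)
u_A = 3.2393 / 3.3166248
u_A = 0.9767

0.9767


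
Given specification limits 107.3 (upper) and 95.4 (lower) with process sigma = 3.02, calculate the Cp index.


Cp = (USL - LSL) / (6 * sigma)
= (107.3 - 95.4) / (6 * 3.02)
= 11.9000 / 18.1200
= 0.6567

0.6567


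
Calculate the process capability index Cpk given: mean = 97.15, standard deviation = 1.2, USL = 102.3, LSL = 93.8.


Cpu = (USL - mean) / (3*sigma) = (102.3 - 97.15) / (3*1.2) = 1.4306
Cpl = (mean - LSL) / (3*sigma) = (97.15 - 93.8) / (3*1.2) = 0.9306
Cpk = min(Cpu, Cpl) = 0.9306

0.9306


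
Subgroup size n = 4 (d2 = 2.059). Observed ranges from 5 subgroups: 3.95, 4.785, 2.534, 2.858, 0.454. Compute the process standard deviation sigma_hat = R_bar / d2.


R_bar = (3.95 + 4.785 + 2.534 + 2.858 + 0.454) / 5
R_bar = 14.581 / 5 = 2.9162
sigma_hat = R_bar / d2 = 2.9162 / 2.059 = 1.4163

1.4163


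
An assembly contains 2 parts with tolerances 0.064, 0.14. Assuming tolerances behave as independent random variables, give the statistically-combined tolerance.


RSS = sqrt(0.064^2 + 0.14^2)
= sqrt(0.023696)
= 0.1539

0.1539


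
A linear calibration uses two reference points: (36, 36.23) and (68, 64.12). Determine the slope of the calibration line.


slope = (y2 - y1) / (x2 - x1)
= (64.12 - 36.23) / (68 - 36)
= 27.8900 / 32
= 0.8716

0.8716


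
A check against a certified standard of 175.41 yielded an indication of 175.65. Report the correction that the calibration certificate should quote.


Correction = standard - reading
= 175.41 - 175.65
= -0.2400

-0.2400


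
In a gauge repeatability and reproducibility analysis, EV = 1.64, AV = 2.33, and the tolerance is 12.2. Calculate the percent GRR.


GRR = sqrt(EV^2 + AV^2) = sqrt(1.64^2 + 2.33^2) = 2.8492982
%GRR = GRR / tol * 100 = 2.8492982 / 12.2 * 100
%GRR = 23.3549

23.3549


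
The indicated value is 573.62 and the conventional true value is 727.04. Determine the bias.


Systematic error = measured - true
= 573.62 - 727.04
= -153.4200

-153.4200


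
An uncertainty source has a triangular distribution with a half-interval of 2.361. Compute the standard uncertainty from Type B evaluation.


u_B = half_width / sqrt(6)
u_B = 2.361 / 2.4494897
u_B = 0.9639

0.9639


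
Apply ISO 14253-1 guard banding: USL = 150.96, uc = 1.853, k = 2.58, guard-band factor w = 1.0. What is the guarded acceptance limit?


U = k * uc = 2.58 * 1.853 = 4.78074
guard band g = w * U = 1.0 * 4.78074 = 4.78074
AL = USL - g = 150.96 - 4.78074
AL = 146.1793

146.1793


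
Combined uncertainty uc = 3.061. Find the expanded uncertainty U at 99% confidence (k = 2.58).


U = k * uc
U = 2.58 * 3.061
U = 7.8974

7.8974


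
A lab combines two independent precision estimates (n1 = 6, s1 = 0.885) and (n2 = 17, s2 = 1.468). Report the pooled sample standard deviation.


s_p = sqrt(((n1-1)*s1^2 + (n2-1)*s2^2) / (n1+n2-2))
numerator = (6-1)*0.885^2 + (17-1)*1.468^2 = 3.916125 + 34.480384 = 38.396509
denominator = 6 + 17 - 2 = 21
s_p^2 = 38.396509 / 21 = 1.8284052
s_p = sqrt(1.8284052) = 1.3522

1.3522


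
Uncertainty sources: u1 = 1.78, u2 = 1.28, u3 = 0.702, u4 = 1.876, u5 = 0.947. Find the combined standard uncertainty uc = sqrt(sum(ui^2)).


uc = sqrt(1.78^2 + 1.28^2 + 0.702^2 + 1.876^2 + 0.947^2)
uc = sqrt(9.715789)
uc = 3.1170

3.1170


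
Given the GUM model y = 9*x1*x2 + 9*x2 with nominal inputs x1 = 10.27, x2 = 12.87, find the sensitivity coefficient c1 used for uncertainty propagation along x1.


y = 9*x1*x2 + 9*x2
dy/dx1 = 9*x2
Evaluate at x2 = 12.87: c1 = 9 * 12.87
c1 = 115.8300

115.8300


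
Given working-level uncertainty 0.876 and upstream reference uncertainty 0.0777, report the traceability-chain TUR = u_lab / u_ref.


TUR = u_lab / u_ref
= 0.876 / 0.0777
= 11.2741

11.2741


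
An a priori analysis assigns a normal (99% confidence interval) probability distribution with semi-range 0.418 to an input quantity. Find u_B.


u_B = half_width / 2.576
u_B = 0.418 / 2.576
u_B = 0.1623

0.1623


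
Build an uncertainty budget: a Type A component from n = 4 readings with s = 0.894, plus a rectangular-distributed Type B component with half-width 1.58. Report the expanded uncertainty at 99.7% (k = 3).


u_A = s / sqrt(n) = 0.894 / sqrt(4) = 0.447
u_B = half_width / sqrt(3) = 1.58 / sqrt(3) = 0.91221343
uc = sqrt(u_A^2 + u_B^2) = sqrt(0.447^2 + 0.91221343^2) = 1.0158456
U = k * uc = 3 * 1.0158456
U = 3.0475

3.0475


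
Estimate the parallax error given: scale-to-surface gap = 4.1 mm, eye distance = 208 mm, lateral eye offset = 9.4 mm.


error = h * offset / d
= 4.1 * 9.4 / 208
= 0.1853

0.1853


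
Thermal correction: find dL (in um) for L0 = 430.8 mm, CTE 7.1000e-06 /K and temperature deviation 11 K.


dL = L * alpha * dT
= 430.8 * 7.1000e-06 * 11
= 0.0336455 mm
dL_um = 0.0336455 * 1000 = 33.6455 um

33.6455


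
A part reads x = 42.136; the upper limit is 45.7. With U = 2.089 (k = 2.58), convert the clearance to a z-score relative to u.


u = U / k = 2.089 / 2.58 = 0.80968992
margin = |USL - x| = |45.7 - 42.136| = 3.564
z = margin / u = 3.564 / 0.80968992
z = 4.4017

4.4017


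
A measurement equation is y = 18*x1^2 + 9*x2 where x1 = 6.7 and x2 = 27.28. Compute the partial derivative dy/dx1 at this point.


y = 18*x1^2 + 9*x2
dy/dx1 = 2*18*x1
Evaluate at x1 = 6.7: c1 = 36 * 6.7
c1 = 241.2000

241.2000


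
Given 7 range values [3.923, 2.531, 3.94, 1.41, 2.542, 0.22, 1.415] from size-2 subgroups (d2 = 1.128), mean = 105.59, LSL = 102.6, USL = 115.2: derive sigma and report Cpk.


R_bar = (3.923 + 2.531 + 3.94 + 1.41 + 2.542 + 0.22 + 1.415) / 7 = 2.283
sigma = R_bar / d2 = 2.283 / 1.128 = 2.0239362
Cp = (USL - LSL)/(6*sigma) = (115.2 - 102.6)/(6*2.0239362) = 1.0376
Cpu = (115.2 - 105.59)/(3*2.0239362) = 1.5827
Cpl = (105.59 - 102.6)/(3*2.0239362) = 0.4924
Cpk = min(Cpu, Cpl) = 0.4924

0.4924


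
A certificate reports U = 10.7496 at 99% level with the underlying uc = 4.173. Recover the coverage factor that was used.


k = U / uc
k = 10.7496 / 4.173
k = 2.576

2.576


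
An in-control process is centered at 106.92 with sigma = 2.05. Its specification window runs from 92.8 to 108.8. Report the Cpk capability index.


Cpu = (USL - mean) / (3*sigma) = (108.8 - 106.92) / (3*2.05) = 0.3057
Cpl = (mean - LSL) / (3*sigma) = (106.92 - 92.8) / (3*2.05) = 2.2959
Cpk = min(Cpu, Cpl) = 0.3057

0.3057


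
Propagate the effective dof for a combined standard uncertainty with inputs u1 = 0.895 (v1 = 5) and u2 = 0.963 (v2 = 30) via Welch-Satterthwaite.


uc = sqrt(u1^2 + u2^2) = sqrt(0.895^2 + 0.963^2) = 1.314684
v_eff = uc^4 / (u1^4/v1 + u2^4/v2)
= 1.314684^4 / (0.895^4/5 + 0.963^4/30)
= 2.9873459 / 0.15699532
v_eff = 19.0282

19.0282


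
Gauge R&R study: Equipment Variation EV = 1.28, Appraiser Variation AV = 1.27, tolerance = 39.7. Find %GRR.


GRR = sqrt(EV^2 + AV^2) = sqrt(1.28^2 + 1.27^2) = 1.8031362
%GRR = GRR / tol * 100 = 1.8031362 / 39.7 * 100
%GRR = 4.5419

4.5419


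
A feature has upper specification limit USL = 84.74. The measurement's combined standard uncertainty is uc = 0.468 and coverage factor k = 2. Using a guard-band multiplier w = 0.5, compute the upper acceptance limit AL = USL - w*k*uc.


U = k * uc = 2 * 0.468 = 0.936
guard band g = w * U = 0.5 * 0.936 = 0.468
AL = USL - g = 84.74 - 0.468
AL = 84.2720

84.2720


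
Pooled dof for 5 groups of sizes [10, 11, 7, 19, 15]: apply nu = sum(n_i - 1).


nu = sum_i (n_i - 1)
nu = ((10 - 1) + (11 - 1) + (7 - 1) + (19 - 1) + (15 - 1))
nu = 9 + 10 + 6 + 18 + 14
nu = 57

57


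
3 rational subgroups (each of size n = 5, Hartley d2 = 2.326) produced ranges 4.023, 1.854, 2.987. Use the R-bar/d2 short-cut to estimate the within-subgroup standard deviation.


R_bar = (4.023 + 1.854 + 2.987) / 3
R_bar = 8.864 / 3 = 2.9546667
sigma_hat = R_bar / d2 = 2.9546667 / 2.326 = 1.2703

1.2703


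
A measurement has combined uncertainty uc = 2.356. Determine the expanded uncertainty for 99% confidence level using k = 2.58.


U = k * uc
U = 2.58 * 2.356
U = 6.0785

6.0785


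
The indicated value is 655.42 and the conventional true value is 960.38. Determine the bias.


Systematic error = measured - true
= 655.42 - 960.38
= -304.9600

-304.9600


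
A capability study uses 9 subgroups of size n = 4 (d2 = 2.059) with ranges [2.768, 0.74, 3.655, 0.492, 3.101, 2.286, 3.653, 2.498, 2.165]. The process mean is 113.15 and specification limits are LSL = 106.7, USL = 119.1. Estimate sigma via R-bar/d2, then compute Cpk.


R_bar = (2.768 + 0.74 + 3.655 + 0.492 + 3.101 + 2.286 + 3.653 + 2.498 + 2.165) / 9 = 2.3731111
sigma = R_bar / d2 = 2.3731111 / 2.059 = 1.1525552
Cp = (USL - LSL)/(6*sigma) = (119.1 - 106.7)/(6*1.1525552) = 1.7931
Cpu = (119.1 - 113.15)/(3*1.1525552) = 1.7208
Cpl = (113.15 - 106.7)/(3*1.1525552) = 1.8654
Cpk = min(Cpu, Cpl) = 1.7208

1.7208


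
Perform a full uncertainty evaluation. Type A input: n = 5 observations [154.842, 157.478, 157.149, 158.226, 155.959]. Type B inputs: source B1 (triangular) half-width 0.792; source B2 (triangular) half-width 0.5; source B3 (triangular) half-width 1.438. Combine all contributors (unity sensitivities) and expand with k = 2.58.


mean = (154.842 + 157.478 + 157.149 + 158.226 + 155.959) / 5 = 156.7308
s = sqrt(sum((x - mean)^2)/(n-1)) = 1.3352961
u_A = s / sqrt(n) = 1.3352961 / sqrt(5) = 0.59716257
u_B1 = 0.792 / sqrt(6) = 0.32333265
u_B2 = 0.5 / sqrt(6) = 0.20412415
u_B3 = 1.438 / sqrt(6) = 0.58706104
uc = sqrt(0.59716257^2 + 0.32333265^2 + 0.20412415^2 + 0.58706104^2) = 0.9205729
U = k * uc = 2.58 * 0.9205729
U = 2.3751

2.3751


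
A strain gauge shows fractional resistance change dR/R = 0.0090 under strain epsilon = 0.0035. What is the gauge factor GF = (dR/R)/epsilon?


GF = (dR/R) / epsilon
= 0.0090 / 0.0035
= 2.5714

2.5714


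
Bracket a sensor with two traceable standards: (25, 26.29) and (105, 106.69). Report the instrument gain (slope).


slope = (y2 - y1) / (x2 - x1)
= (106.69 - 26.29) / (105 - 25)
= 80.4000 / 80
= 1.0050

1.0050


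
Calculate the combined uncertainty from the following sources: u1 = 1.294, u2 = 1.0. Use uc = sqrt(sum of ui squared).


uc = sqrt(1.294^2 + 1.0^2)
uc = sqrt(2.674436)
uc = 1.6354

1.6354


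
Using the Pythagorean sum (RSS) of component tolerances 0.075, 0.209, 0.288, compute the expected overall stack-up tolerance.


RSS = sqrt(0.075^2 + 0.209^2 + 0.288^2)
= sqrt(0.13225)
= 0.3637

0.3637


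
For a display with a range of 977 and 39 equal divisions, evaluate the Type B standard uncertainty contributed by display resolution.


resolution = range / divisions
resolution = 977 / 39 = 25.051282
u_res = resolution / (2*sqrt(3))
u_res = 25.051282 / 3.4641016
u_res = 7.2317

7.2317


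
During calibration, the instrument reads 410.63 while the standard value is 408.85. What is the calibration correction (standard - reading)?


Correction = standard - reading
= 408.85 - 410.63
= -1.7800

-1.7800


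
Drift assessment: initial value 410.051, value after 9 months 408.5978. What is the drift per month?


rate = (v2 - v1) / months
= (408.5978 - 410.051) / 9
= -1.4532 / 9
= -0.1615

-0.1615


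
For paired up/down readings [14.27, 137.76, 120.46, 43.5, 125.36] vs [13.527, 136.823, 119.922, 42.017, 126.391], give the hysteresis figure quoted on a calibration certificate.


|14.27 - 13.527| = 0.7430
|137.76 - 136.823| = 0.9370
|120.46 - 119.922| = 0.5380
|43.5 - 42.017| = 1.4830
|125.36 - 126.391| = 1.0310
hysteresis = max(diffs) = 1.4830

1.4830


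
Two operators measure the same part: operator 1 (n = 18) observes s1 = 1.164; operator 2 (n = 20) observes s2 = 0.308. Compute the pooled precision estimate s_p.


s_p = sqrt(((n1-1)*s1^2 + (n2-1)*s2^2) / (n1+n2-2))
numerator = (18-1)*1.164^2 + (20-1)*0.308^2 = 23.033232 + 1.802416 = 24.835648
denominator = 18 + 20 - 2 = 36
s_p^2 = 24.835648 / 36 = 0.68987911
s_p = sqrt(0.68987911) = 0.8306

0.8306


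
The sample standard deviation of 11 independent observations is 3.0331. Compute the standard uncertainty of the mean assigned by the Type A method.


u_A = s / sqrt(n)
u_A = 3.0331 / sqrt(11)
u_A = 3.0331 / 3.3166248
u_A = 0.9145

0.9145


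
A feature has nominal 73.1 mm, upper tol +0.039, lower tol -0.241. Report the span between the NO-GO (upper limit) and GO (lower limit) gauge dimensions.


GO = nominal - lower_tol (smallest hole = maximum material condition)
GO = 73.1 - 0.241 = 72.859
NO-GO = nominal + upper_tol (largest hole = least material condition)
NO-GO = 73.1 + 0.039 = 73.139
spread = NO-GO - GO = 73.139 - 72.859 = 0.2800

0.2800


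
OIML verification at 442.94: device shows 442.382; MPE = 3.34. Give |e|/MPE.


e = indication - reference = 442.382 - 442.94 = -0.5580
|e| = 0.5580
ratio = |e| / MPE = 0.5580 / 3.34
ratio = 0.1671

0.1671


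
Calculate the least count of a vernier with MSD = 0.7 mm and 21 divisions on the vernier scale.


LC = MSD / n_div
= 0.7 / 21
= 0.0333

0.0333


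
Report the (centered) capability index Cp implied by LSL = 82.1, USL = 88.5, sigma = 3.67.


Cp = (USL - LSL) / (6 * sigma)
= (88.5 - 82.1) / (6 * 3.67)
= 6.4000 / 22.0200
= 0.2906

0.2906


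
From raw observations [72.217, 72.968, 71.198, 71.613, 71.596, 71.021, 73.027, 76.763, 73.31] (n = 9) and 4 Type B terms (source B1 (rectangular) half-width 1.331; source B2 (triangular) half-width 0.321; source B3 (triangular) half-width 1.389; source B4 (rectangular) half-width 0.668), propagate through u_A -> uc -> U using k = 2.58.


mean = (72.217 + 72.968 + 71.198 + 71.613 + 71.596 + 71.021 + 73.027 + 76.763 + 73.31) / 9 = 72.63477778
s = sqrt(sum((x - mean)^2)/(n-1)) = 1.7581686
u_A = s / sqrt(n) = 1.7581686 / sqrt(9) = 0.5860562
u_B1 = 1.331 / sqrt(3) = 0.76845321
u_B2 = 0.321 / sqrt(6) = 0.1310477
u_B3 = 1.389 / sqrt(6) = 0.56705688
u_B4 = 0.668 / sqrt(3) = 0.38566998
uc = sqrt(0.5860562^2 + 0.76845321^2 + 0.1310477^2 + 0.56705688^2 + 0.38566998^2) = 1.192246
U = k * uc = 2.58 * 1.192246
U = 3.0760

3.0760


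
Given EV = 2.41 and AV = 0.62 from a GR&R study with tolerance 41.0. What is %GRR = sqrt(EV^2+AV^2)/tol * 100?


GRR = sqrt(EV^2 + AV^2) = sqrt(2.41^2 + 0.62^2) = 2.4884734
%GRR = GRR / tol * 100 = 2.4884734 / 41.0 * 100
%GRR = 6.0694

6.0694


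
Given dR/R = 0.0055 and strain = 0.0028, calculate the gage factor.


GF = (dR/R) / epsilon
= 0.0055 / 0.0028
= 1.9643

1.9643


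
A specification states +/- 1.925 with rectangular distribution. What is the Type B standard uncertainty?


u_B = half_width / sqrt(3)
u_B = 1.925 / 1.7320508
u_B = 1.1114

1.1114


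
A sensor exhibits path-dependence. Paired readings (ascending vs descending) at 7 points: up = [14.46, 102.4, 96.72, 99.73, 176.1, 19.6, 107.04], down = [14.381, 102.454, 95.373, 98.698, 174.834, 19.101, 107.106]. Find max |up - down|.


|14.46 - 14.381| = 0.0790
|102.4 - 102.454| = 0.0540
|96.72 - 95.373| = 1.3470
|99.73 - 98.698| = 1.0320
|176.1 - 174.834| = 1.2660
|19.6 - 19.101| = 0.4990
|107.04 - 107.106| = 0.0660
hysteresis = max(diffs) = 1.3470

1.3470


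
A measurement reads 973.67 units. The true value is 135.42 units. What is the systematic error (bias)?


Systematic error = measured - true
= 973.67 - 135.42
= 838.2500

838.2500


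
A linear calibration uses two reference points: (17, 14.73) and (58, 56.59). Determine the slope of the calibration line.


slope = (y2 - y1) / (x2 - x1)
= (56.59 - 14.73) / (58 - 17)
= 41.8600 / 41
= 1.0210

1.0210


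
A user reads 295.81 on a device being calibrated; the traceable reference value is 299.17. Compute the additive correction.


Correction = standard - reading
= 299.17 - 295.81
= 3.3600

3.3600


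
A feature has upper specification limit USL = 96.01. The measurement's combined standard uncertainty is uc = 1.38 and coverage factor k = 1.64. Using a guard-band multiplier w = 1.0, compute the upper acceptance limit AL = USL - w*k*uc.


U = k * uc = 1.64 * 1.38 = 2.2632
guard band g = w * U = 1.0 * 2.2632 = 2.2632
AL = USL - g = 96.01 - 2.2632
AL = 93.7468

93.7468


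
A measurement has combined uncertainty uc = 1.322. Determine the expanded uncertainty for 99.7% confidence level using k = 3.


U = k * uc
U = 3 * 1.322
U = 3.9660

3.9660


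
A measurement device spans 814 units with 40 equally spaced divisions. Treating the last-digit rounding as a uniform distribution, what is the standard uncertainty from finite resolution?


resolution = range / divisions
resolution = 814 / 40 = 20.35
u_res = resolution / (2*sqrt(3))
u_res = 20.35 / 3.4641016
u_res = 5.8745

5.8745


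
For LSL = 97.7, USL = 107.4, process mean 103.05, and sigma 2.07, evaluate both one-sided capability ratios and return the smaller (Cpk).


Cpu = (USL - mean) / (3*sigma) = (107.4 - 103.05) / (3*2.07) = 0.7005
Cpl = (mean - LSL) / (3*sigma) = (103.05 - 97.7) / (3*2.07) = 0.8615
Cpk = min(Cpu, Cpl) = 0.7005

0.7005


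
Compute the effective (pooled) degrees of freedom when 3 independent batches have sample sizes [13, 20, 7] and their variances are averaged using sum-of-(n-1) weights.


nu = sum_i (n_i - 1)
nu = ((13 - 1) + (20 - 1) + (7 - 1))
nu = 12 + 19 + 6
nu = 37

37


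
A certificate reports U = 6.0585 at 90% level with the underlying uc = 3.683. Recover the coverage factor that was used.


k = U / uc
k = 6.0585 / 3.683
k = 1.645

1.645


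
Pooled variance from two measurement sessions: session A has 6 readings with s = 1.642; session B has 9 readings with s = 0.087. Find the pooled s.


s_p = sqrt(((n1-1)*s1^2 + (n2-1)*s2^2) / (n1+n2-2))
numerator = (6-1)*1.642^2 + (9-1)*0.087^2 = 13.48082 + 0.060552 = 13.541372
denominator = 6 + 9 - 2 = 13
s_p^2 = 13.541372 / 13 = 1.041644
s_p = sqrt(1.041644) = 1.0206

1.0206


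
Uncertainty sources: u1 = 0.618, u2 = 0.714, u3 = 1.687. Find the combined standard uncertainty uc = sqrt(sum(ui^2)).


uc = sqrt(0.618^2 + 0.714^2 + 1.687^2)
uc = sqrt(3.737689)
uc = 1.9333

1.9333


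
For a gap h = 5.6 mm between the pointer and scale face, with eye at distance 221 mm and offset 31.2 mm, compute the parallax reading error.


error = h * offset / d
= 5.6 * 31.2 / 221
= 0.7906

0.7906


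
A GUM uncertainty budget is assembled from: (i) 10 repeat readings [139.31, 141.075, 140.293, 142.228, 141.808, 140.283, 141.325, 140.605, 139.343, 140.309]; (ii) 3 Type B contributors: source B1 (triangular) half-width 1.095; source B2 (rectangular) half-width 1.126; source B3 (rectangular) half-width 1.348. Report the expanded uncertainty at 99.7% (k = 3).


mean = (139.31 + 141.075 + 140.293 + 142.228 + 141.808 + 140.283 + 141.325 + 140.605 + 139.343 + 140.309) / 10 = 140.6579
s = sqrt(sum((x - mean)^2)/(n-1)) = 0.96326799
u_A = s / sqrt(n) = 0.96326799 / sqrt(10) = 0.30461208
u_B1 = 1.095 / sqrt(6) = 0.44703188
u_B2 = 1.126 / sqrt(3) = 0.6500964
u_B3 = 1.348 / sqrt(3) = 0.77826816
uc = sqrt(0.30461208^2 + 0.44703188^2 + 0.6500964^2 + 0.77826816^2) = 1.1493271
U = k * uc = 3 * 1.1493271
U = 3.4480

3.4480
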